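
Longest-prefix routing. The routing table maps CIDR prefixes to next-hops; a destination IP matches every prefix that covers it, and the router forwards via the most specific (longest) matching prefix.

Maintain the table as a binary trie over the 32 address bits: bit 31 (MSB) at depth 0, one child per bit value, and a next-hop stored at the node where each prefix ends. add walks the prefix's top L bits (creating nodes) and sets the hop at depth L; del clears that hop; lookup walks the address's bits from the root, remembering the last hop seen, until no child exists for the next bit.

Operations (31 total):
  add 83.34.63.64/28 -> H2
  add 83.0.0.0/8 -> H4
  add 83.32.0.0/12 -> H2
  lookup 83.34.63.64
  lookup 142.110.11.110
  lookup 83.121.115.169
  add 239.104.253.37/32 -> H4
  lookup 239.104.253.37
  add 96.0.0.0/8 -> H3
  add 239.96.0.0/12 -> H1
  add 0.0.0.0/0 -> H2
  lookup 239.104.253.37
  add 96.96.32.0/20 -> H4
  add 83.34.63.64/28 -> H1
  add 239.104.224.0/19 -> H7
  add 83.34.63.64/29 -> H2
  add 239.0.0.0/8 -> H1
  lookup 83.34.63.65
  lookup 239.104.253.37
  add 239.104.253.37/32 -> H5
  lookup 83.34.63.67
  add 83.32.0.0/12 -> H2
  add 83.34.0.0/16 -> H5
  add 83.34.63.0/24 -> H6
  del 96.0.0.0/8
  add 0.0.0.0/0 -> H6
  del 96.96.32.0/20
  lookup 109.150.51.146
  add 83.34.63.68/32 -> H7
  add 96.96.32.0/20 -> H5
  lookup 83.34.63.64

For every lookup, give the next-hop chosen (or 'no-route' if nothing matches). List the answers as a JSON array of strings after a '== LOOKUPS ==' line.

Trace:
  + 83.34.63.64/28 (H2) depth=28
  + 83.0.0.0/8 (H4) depth=8
  + 83.32.0.0/12 (H2) depth=12
  lookup 83.34.63.64: bits 0101001100100010001111110100 walk d0:-→d1:-→d2:-→d3:-→d4:-→d5:-→d6:-→d7:-→d8:H4→d9:-→d10:-→d11:-→d12:H2→d13:-→d14:-→d15:-→d16:-→d17:-→d18:-→d19:-→d20:-→d21:-→d22:-→d23:-→d24:-→d25:-→d26:-→d27:-→d28:H2 -> H2
  lookup 142.110.11.110: bits ε walk d0:- -> no-route
  lookup 83.121.115.169: bits 010100110 walk d0:-→d1:-→d2:-→d3:-→d4:-→d5:-→d6:-→d7:-→d8:H4→d9:- -> H4
  + 239.104.253.37/32 (H4) depth=32
  lookup 239.104.253.37: bits 11101111011010001111110100100101 walk d0:-→d1:-→d2:-→d3:-→d4:-→d5:-→d6:-→d7:-→d8:-→d9:-→d10:-→d11:-→d12:-→d13:-→d14:-→d15:-→d16:-→d17:-→d18:-→d19:-→d20:-→d21:-→d22:-→d23:-→d24:-→d25:-→d26:-→d27:-→d28:-→d29:-→d30:-→d31:-→d32:H4 -> H4
  + 96.0.0.0/8 (H3) depth=8
  + 239.96.0.0/12 (H1) depth=12
  + 0.0.0.0/0 (H2) depth=0
  lookup 239.104.253.37: bits 11101111011010001111110100100101 walk d0:H2→d1:-→d2:-→d3:-→d4:-→d5:-→d6:-→d7:-→d8:-→d9:-→d10:-→d11:-→d12:H1→d13:-→d14:-→d15:-→d16:-→d17:-→d18:-→d19:-→d20:-→d21:-→d22:-→d23:-→d24:-→d25:-→d26:-→d27:-→d28:-→d29:-→d30:-→d31:-→d32:H4 -> H4
  + 96.96.32.0/20 (H4) depth=20
  + 83.34.63.64/28 (H1) depth=28
  + 239.104.224.0/19 (H7) depth=19
  + 83.34.63.64/29 (H2) depth=29
  + 239.0.0.0/8 (H1) depth=8
  lookup 83.34.63.65: bits 01010011001000100011111101000 walk d0:H2→d1:-→d2:-→d3:-→d4:-→d5:-→d6:-→d7:-→d8:H4→d9:-→d10:-→d11:-→d12:H2→d13:-→d14:-→d15:-→d16:-→d17:-→d18:-→d19:-→d20:-→d21:-→d22:-→d23:-→d24:-→d25:-→d26:-→d27:-→d28:H1→d29:H2 -> H2
  lookup 239.104.253.37: bits 11101111011010001111110100100101 walk d0:H2→d1:-→d2:-→d3:-→d4:-→d5:-→d6:-→d7:-→d8:H1→d9:-→d10:-→d11:-→d12:H1→d13:-→d14:-→d15:-→d16:-→d17:-→d18:-→d19:H7→d20:-→d21:-→d22:-→d23:-→d24:-→d25:-→d26:-→d27:-→d28:-→d29:-→d30:-→d31:-→d32:H4 -> H4
  + 239.104.253.37/32 (H5) depth=32
  lookup 83.34.63.67: bits 01010011001000100011111101000 walk d0:H2→d1:-→d2:-→d3:-→d4:-→d5:-→d6:-→d7:-→d8:H4→d9:-→d10:-→d11:-→d12:H2→d13:-→d14:-→d15:-→d16:-→d17:-→d18:-→d19:-→d20:-→d21:-→d22:-→d23:-→d24:-→d25:-→d26:-→d27:-→d28:H1→d29:H2 -> H2
  + 83.32.0.0/12 (H2) depth=12
  + 83.34.0.0/16 (H5) depth=16
  + 83.34.63.0/24 (H6) depth=24
  - 96.0.0.0/8 clear@8
  + 0.0.0.0/0 (H6) depth=0
  - 96.96.32.0/20 clear@20
  lookup 109.150.51.146: bits 0110 walk d0:H6→d1:-→d2:-→d3:-→d4:- -> H6
  + 83.34.63.68/32 (H7) depth=32
  + 96.96.32.0/20 (H5) depth=20
  lookup 83.34.63.64: bits 01010011001000100011111101000 walk d0:H6→d1:-→d2:-→d3:-→d4:-→d5:-→d6:-→d7:-→d8:H4→d9:-→d10:-→d11:-→d12:H2→d13:-→d14:-→d15:-→d16:H5→d17:-→d18:-→d19:-→d20:-→d21:-→d22:-→d23:-→d24:H6→d25:-→d26:-→d27:-→d28:H1→d29:H2 -> H2

== LOOKUPS ==
["H2","no-route","H4","H4","H4","H2","H4","H2","H6","H2"]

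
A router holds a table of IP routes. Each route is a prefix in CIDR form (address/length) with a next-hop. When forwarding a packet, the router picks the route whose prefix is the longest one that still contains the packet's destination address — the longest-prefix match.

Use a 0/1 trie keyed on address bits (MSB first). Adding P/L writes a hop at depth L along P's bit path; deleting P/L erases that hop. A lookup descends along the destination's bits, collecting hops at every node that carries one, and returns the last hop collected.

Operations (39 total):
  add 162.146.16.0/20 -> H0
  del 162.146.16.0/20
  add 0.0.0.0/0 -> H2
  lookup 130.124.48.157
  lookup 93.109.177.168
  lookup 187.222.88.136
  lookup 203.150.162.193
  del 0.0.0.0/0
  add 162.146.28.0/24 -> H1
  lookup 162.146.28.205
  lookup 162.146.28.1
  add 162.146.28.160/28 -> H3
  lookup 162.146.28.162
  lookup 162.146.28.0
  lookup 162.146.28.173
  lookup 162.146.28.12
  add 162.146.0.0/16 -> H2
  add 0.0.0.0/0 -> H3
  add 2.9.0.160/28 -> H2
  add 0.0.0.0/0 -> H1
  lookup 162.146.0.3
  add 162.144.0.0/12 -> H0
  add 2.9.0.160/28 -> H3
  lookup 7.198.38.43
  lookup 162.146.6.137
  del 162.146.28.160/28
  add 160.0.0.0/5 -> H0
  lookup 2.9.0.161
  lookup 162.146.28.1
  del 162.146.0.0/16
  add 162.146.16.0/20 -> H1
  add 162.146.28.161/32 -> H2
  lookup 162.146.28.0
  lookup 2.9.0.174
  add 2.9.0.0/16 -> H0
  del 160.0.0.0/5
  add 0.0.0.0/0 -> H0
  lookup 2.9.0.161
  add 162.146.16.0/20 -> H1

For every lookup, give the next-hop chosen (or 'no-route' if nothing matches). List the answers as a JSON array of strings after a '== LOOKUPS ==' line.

Apply in order:
  add 162.146.16.0/20 -> H0 at depth 20
  - 162.146.16.0/20 clear@20
  add 0.0.0.0/0 -> H2 at depth 0
  ? 130.124.48.157  path d0:H2→d1:-→d2:-  best=H2
  ? 93.109.177.168  path d0:H2  best=H2
  ? 187.222.88.136  path d0:H2→d1:-→d2:-→d3:-  best=H2
  ? 203.150.162.193  path d0:H2→d1:-  best=H2
  - 0.0.0.0/0 clear@0
  add 162.146.28.0/24 -> H1 at depth 24
  ? 162.146.28.205  path d0:-→d1:-→d2:-→d3:-→d4:-→d5:-→d6:-→d7:-→d8:-→d9:-→d10:-→d11:-→d12:-→d13:-→d14:-→d15:-→d16:-→d17:-→d18:-→d19:-→d20:-→d21:-→d22:-→d23:-→d24:H1  best=H1
  ? 162.146.28.1  path d0:-→d1:-→d2:-→d3:-→d4:-→d5:-→d6:-→d7:-→d8:-→d9:-→d10:-→d11:-→d12:-→d13:-→d14:-→d15:-→d16:-→d17:-→d18:-→d19:-→d20:-→d21:-→d22:-→d23:-→d24:H1  best=H1
  add 162.146.28.160/28 -> H3 at depth 28
  ? 162.146.28.162  path d0:-→d1:-→d2:-→d3:-→d4:-→d5:-→d6:-→d7:-→d8:-→d9:-→d10:-→d11:-→d12:-→d13:-→d14:-→d15:-→d16:-→d17:-→d18:-→d19:-→d20:-→d21:-→d22:-→d23:-→d24:H1→d25:-→d26:-→d27:-→d28:H3  best=H3
  ? 162.146.28.0  path d0:-→d1:-→d2:-→d3:-→d4:-→d5:-→d6:-→d7:-→d8:-→d9:-→d10:-→d11:-→d12:-→d13:-→d14:-→d15:-→d16:-→d17:-→d18:-→d19:-→d20:-→d21:-→d22:-→d23:-→d24:H1  best=H1
  ? 162.146.28.173  path d0:-→d1:-→d2:-→d3:-→d4:-→d5:-→d6:-→d7:-→d8:-→d9:-→d10:-→d11:-→d12:-→d13:-→d14:-→d15:-→d16:-→d17:-→d18:-→d19:-→d20:-→d21:-→d22:-→d23:-→d24:H1→d25:-→d26:-→d27:-→d28:H3  best=H3
  ? 162.146.28.12  path d0:-→d1:-→d2:-→d3:-→d4:-→d5:-→d6:-→d7:-→d8:-→d9:-→d10:-→d11:-→d12:-→d13:-→d14:-→d15:-→d16:-→d17:-→d18:-→d19:-→d20:-→d21:-→d22:-→d23:-→d24:H1  best=H1
  add 162.146.0.0/16 -> H2 at depth 16
  add 0.0.0.0/0 -> H3 at depth 0
  add 2.9.0.160/28 -> H2 at depth 28
  add 0.0.0.0/0 -> H1 at depth 0
  ? 162.146.0.3  path d0:H1→d1:-→d2:-→d3:-→d4:-→d5:-→d6:-→d7:-→d8:-→d9:-→d10:-→d11:-→d12:-→d13:-→d14:-→d15:-→d16:H2→d17:-→d18:-→d19:-  best=H2
  add 162.144.0.0/12 -> H0 at depth 12
  add 2.9.0.160/28 -> H3 at depth 28
  ? 7.198.38.43  path d0:H1→d1:-→d2:-→d3:-→d4:-→d5:-  best=H1
  ? 162.146.6.137  path d0:H1→d1:-→d2:-→d3:-→d4:-→d5:-→d6:-→d7:-→d8:-→d9:-→d10:-→d11:-→d12:H0→d13:-→d14:-→d15:-→d16:H2→d17:-→d18:-→d19:-  best=H2
  - 162.146.28.160/28 clear@28
  add 160.0.0.0/5 -> H0 at depth 5
  ? 2.9.0.161  path d0:H1→d1:-→d2:-→d3:-→d4:-→d5:-→d6:-→d7:-→d8:-→d9:-→d10:-→d11:-→d12:-→d13:-→d14:-→d15:-→d16:-→d17:-→d18:-→d19:-→d20:-→d21:-→d22:-→d23:-→d24:-→d25:-→d26:-→d27:-→d28:H3  best=H3
  ? 162.146.28.1  path d0:H1→d1:-→d2:-→d3:-→d4:-→d5:H0→d6:-→d7:-→d8:-→d9:-→d10:-→d11:-→d12:H0→d13:-→d14:-→d15:-→d16:H2→d17:-→d18:-→d19:-→d20:-→d21:-→d22:-→d23:-→d24:H1  best=H1
  - 162.146.0.0/16 clear@16
  add 162.146.16.0/20 -> H1 at depth 20
  add 162.146.28.161/32 -> H2 at depth 32
  ? 162.146.28.0  path d0:H1→d1:-→d2:-→d3:-→d4:-→d5:H0→d6:-→d7:-→d8:-→d9:-→d10:-→d11:-→d12:H0→d13:-→d14:-→d15:-→d16:-→d17:-→d18:-→d19:-→d20:H1→d21:-→d22:-→d23:-→d24:H1  best=H1
  ? 2.9.0.174  path d0:H1→d1:-→d2:-→d3:-→d4:-→d5:-→d6:-→d7:-→d8:-→d9:-→d10:-→d11:-→d12:-→d13:-→d14:-→d15:-→d16:-→d17:-→d18:-→d19:-→d20:-→d21:-→d22:-→d23:-→d24:-→d25:-→d26:-→d27:-→d28:H3  best=H3
  add 2.9.0.0/16 -> H0 at depth 16
  - 160.0.0.0/5 clear@5
  add 0.0.0.0/0 -> H0 at depth 0
  ? 2.9.0.161  path d0:H0→d1:-→d2:-→d3:-→d4:-→d5:-→d6:-→d7:-→d8:-→d9:-→d10:-→d11:-→d12:-→d13:-→d14:-→d15:-→d16:H0→d17:-→d18:-→d19:-→d20:-→d21:-→d22:-→d23:-→d24:-→d25:-→d26:-→d27:-→d28:H3  best=H3
  add 162.146.16.0/20 -> H1 at depth 20

== LOOKUPS ==
["H2","H2","H2","H2","H1","H1","H3","H1","H3","H1","H2","H1","H2","H3","H1","H1","H3","H3"]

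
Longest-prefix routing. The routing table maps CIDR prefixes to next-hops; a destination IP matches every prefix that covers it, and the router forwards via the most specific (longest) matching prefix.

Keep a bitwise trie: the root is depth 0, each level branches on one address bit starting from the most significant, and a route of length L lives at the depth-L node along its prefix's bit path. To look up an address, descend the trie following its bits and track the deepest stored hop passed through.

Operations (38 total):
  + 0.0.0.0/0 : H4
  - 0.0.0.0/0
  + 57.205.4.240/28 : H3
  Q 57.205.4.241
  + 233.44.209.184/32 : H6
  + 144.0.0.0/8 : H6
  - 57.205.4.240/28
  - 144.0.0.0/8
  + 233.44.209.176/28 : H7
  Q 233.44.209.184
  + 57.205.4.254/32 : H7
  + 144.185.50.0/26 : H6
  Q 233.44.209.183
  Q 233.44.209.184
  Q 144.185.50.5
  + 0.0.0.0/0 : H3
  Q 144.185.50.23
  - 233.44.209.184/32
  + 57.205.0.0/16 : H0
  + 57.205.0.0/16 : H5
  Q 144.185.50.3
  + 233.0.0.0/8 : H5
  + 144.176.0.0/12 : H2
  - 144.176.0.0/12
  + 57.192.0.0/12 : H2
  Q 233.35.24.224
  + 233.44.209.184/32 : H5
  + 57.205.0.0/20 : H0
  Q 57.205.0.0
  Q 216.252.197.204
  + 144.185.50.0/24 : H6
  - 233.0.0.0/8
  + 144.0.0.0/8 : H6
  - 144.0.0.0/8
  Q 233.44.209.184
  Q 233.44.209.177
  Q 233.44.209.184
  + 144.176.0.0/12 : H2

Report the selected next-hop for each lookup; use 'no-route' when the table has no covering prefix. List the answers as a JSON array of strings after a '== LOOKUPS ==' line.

Apply in order:
  + 0.0.0.0/0 (H4) depth=0
  - 0.0.0.0/0 clear@0
  + 57.205.4.240/28 (H3) depth=28
  lookup 57.205.4.241: bits 0011100111001101000001001111 walk d0:-→d1:-→d2:-→d3:-→d4:-→d5:-→d6:-→d7:-→d8:-→d9:-→d10:-→d11:-→d12:-→d13:-→d14:-→d15:-→d16:-→d17:-→d18:-→d19:-→d20:-→d21:-→d22:-→d23:-→d24:-→d25:-→d26:-→d27:-→d28:H3 -> H3
  + 233.44.209.184/32 (H6) depth=32
  + 144.0.0.0/8 (H6) depth=8
  - 57.205.4.240/28 clear@28
  - 144.0.0.0/8 clear@8
  + 233.44.209.176/28 (H7) depth=28
  lookup 233.44.209.184: bits 11101001001011001101000110111000 walk d0:-→d1:-→d2:-→d3:-→d4:-→d5:-→d6:-→d7:-→d8:-→d9:-→d10:-→d11:-→d12:-→d13:-→d14:-→d15:-→d16:-→d17:-→d18:-→d19:-→d20:-→d21:-→d22:-→d23:-→d24:-→d25:-→d26:-→d27:-→d28:H7→d29:-→d30:-→d31:-→d32:H6 -> H6
  + 57.205.4.254/32 (H7) depth=32
  + 144.185.50.0/26 (H6) depth=26
  lookup 233.44.209.183: bits 1110100100101100110100011011 walk d0:-→d1:-→d2:-→d3:-→d4:-→d5:-→d6:-→d7:-→d8:-→d9:-→d10:-→d11:-→d12:-→d13:-→d14:-→d15:-→d16:-→d17:-→d18:-→d19:-→d20:-→d21:-→d22:-→d23:-→d24:-→d25:-→d26:-→d27:-→d28:H7 -> H7
  lookup 233.44.209.184: bits 11101001001011001101000110111000 walk d0:-→d1:-→d2:-→d3:-→d4:-→d5:-→d6:-→d7:-→d8:-→d9:-→d10:-→d11:-→d12:-→d13:-→d14:-→d15:-→d16:-→d17:-→d18:-→d19:-→d20:-→d21:-→d22:-→d23:-→d24:-→d25:-→d26:-→d27:-→d28:H7→d29:-→d30:-→d31:-→d32:H6 -> H6
  lookup 144.185.50.5: bits 10010000101110010011001000 walk d0:-→d1:-→d2:-→d3:-→d4:-→d5:-→d6:-→d7:-→d8:-→d9:-→d10:-→d11:-→d12:-→d13:-→d14:-→d15:-→d16:-→d17:-→d18:-→d19:-→d20:-→d21:-→d22:-→d23:-→d24:-→d25:-→d26:H6 -> H6
  + 0.0.0.0/0 (H3) depth=0
  lookup 144.185.50.23: bits 10010000101110010011001000 walk d0:H3→d1:-→d2:-→d3:-→d4:-→d5:-→d6:-→d7:-→d8:-→d9:-→d10:-→d11:-→d12:-→d13:-→d14:-→d15:-→d16:-→d17:-→d18:-→d19:-→d20:-→d21:-→d22:-→d23:-→d24:-→d25:-→d26:H6 -> H6
  - 233.44.209.184/32 clear@32
  + 57.205.0.0/16 (H0) depth=16
  + 57.205.0.0/16 (H5) depth=16
  lookup 144.185.50.3: bits 10010000101110010011001000 walk d0:H3→d1:-→d2:-→d3:-→d4:-→d5:-→d6:-→d7:-→d8:-→d9:-→d10:-→d11:-→d12:-→d13:-→d14:-→d15:-→d16:-→d17:-→d18:-→d19:-→d20:-→d21:-→d22:-→d23:-→d24:-→d25:-→d26:H6 -> H6
  + 233.0.0.0/8 (H5) depth=8
  + 144.176.0.0/12 (H2) depth=12
  - 144.176.0.0/12 clear@12
  + 57.192.0.0/12 (H2) depth=12
  lookup 233.35.24.224: bits 111010010010 walk d0:H3→d1:-→d2:-→d3:-→d4:-→d5:-→d6:-→d7:-→d8:H5→d9:-→d10:-→d11:-→d12:- -> H5
  + 233.44.209.184/32 (H5) depth=32
  + 57.205.0.0/20 (H0) depth=20
  lookup 57.205.0.0: bits 001110011100110100000 walk d0:H3→d1:-→d2:-→d3:-→d4:-→d5:-→d6:-→d7:-→d8:-→d9:-→d10:-→d11:-→d12:H2→d13:-→d14:-→d15:-→d16:H5→d17:-→d18:-→d19:-→d20:H0→d21:- -> H0
  lookup 216.252.197.204: bits 11 walk d0:H3→d1:-→d2:- -> H3
  + 144.185.50.0/24 (H6) depth=24
  - 233.0.0.0/8 clear@8
  + 144.0.0.0/8 (H6) depth=8
  - 144.0.0.0/8 clear@8
  lookup 233.44.209.184: bits 11101001001011001101000110111000 walk d0:H3→d1:-→d2:-→d3:-→d4:-→d5:-→d6:-→d7:-→d8:-→d9:-→d10:-→d11:-→d12:-→d13:-→d14:-→d15:-→d16:-→d17:-→d18:-→d19:-→d20:-→d21:-→d22:-→d23:-→d24:-→d25:-→d26:-→d27:-→d28:H7→d29:-→d30:-→d31:-→d32:H5 -> H5
  lookup 233.44.209.177: bits 1110100100101100110100011011 walk d0:H3→d1:-→d2:-→d3:-→d4:-→d5:-→d6:-→d7:-→d8:-→d9:-→d10:-→d11:-→d12:-→d13:-→d14:-→d15:-→d16:-→d17:-→d18:-→d19:-→d20:-→d21:-→d22:-→d23:-→d24:-→d25:-→d26:-→d27:-→d28:H7 -> H7
  lookup 233.44.209.184: bits 11101001001011001101000110111000 walk d0:H3→d1:-→d2:-→d3:-→d4:-→d5:-→d6:-→d7:-→d8:-→d9:-→d10:-→d11:-→d12:-→d13:-→d14:-→d15:-→d16:-→d17:-→d18:-→d19:-→d20:-→d21:-→d22:-→d23:-→d24:-→d25:-→d26:-→d27:-→d28:H7→d29:-→d30:-→d31:-→d32:H5 -> H5
  + 144.176.0.0/12 (H2) depth=12

== LOOKUPS ==
["H3","H6","H7","H6","H6","H6","H6","H5","H0","H3","H5","H7","H5"]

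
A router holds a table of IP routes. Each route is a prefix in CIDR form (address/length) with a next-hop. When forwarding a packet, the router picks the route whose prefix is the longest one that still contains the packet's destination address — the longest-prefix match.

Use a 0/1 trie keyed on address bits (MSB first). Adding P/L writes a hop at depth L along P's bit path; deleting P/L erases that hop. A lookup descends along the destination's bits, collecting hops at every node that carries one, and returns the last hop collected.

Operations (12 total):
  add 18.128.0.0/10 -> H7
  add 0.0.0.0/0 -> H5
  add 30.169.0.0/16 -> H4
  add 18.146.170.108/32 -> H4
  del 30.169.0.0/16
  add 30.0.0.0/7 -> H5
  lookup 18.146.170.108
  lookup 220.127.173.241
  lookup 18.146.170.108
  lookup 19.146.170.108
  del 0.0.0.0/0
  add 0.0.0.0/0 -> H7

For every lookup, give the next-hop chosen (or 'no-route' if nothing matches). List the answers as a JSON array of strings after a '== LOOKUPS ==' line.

Process each operation:
  + 18.128.0.0/10 (H7) depth=10
  + 0.0.0.0/0 (H5) depth=0
  + 30.169.0.0/16 (H4) depth=16
  + 18.146.170.108/32 (H4) depth=32
  del 30.169.0.0/16 (clear depth 16)
  + 30.0.0.0/7 (H5) depth=7
  ? 18.146.170.108  path d0:H5→d1:-→d2:-→d3:-→d4:-→d5:-→d6:-→d7:-→d8:-→d9:-→d10:H7→d11:-→d12:-→d13:-→d14:-→d15:-→d16:-→d17:-→d18:-→d19:-→d20:-→d21:-→d22:-→d23:-→d24:-→d25:-→d26:-→d27:-→d28:-→d29:-→d30:-→d31:-→d32:H4  best=H4
  ? 220.127.173.241  path d0:H5  best=H5
  ? 18.146.170.108  path d0:H5→d1:-→d2:-→d3:-→d4:-→d5:-→d6:-→d7:-→d8:-→d9:-→d10:H7→d11:-→d12:-→d13:-→d14:-→d15:-→d16:-→d17:-→d18:-→d19:-→d20:-→d21:-→d22:-→d23:-→d24:-→d25:-→d26:-→d27:-→d28:-→d29:-→d30:-→d31:-→d32:H4  best=H4
  ? 19.146.170.108  path d0:H5→d1:-→d2:-→d3:-→d4:-→d5:-→d6:-→d7:-  best=H5
  del 0.0.0.0/0 (clear depth 0)
  + 0.0.0.0/0 (H7) depth=0

== LOOKUPS ==
["H4","H5","H4","H5"]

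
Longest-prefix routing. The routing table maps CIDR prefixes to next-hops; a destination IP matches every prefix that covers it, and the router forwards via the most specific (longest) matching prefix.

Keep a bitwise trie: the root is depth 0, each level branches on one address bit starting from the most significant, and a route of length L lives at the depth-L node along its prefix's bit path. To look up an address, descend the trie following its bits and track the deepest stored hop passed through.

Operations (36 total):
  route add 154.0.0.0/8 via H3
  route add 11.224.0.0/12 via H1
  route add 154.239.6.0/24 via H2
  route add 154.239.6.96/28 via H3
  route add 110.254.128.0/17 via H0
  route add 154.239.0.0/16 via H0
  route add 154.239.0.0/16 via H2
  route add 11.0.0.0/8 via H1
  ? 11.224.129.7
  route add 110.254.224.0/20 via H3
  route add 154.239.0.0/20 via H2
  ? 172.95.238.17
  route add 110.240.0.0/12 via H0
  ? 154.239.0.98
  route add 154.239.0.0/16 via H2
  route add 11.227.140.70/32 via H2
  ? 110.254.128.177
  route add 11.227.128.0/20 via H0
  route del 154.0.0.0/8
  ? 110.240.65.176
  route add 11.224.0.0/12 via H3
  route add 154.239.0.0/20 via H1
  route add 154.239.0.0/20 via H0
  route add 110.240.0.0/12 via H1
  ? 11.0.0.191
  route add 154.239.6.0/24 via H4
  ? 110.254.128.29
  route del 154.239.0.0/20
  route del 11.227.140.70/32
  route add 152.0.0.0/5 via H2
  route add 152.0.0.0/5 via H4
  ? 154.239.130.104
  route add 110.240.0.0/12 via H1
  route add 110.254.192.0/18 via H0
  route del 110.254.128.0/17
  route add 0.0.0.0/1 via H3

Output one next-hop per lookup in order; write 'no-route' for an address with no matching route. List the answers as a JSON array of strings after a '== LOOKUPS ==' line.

Trace:
  + 154.0.0.0/8 (H3) depth=8
  + 11.224.0.0/12 (H1) depth=12
  + 154.239.6.0/24 (H2) depth=24
  + 154.239.6.96/28 (H3) depth=28
  + 110.254.128.0/17 (H0) depth=17
  + 154.239.0.0/16 (H0) depth=16
  + 154.239.0.0/16 (H2) depth=16
  + 11.0.0.0/8 (H1) depth=8
  ? 11.224.129.7  path d0:-→d1:-→d2:-→d3:-→d4:-→d5:-→d6:-→d7:-→d8:H1→d9:-→d10:-→d11:-→d12:H1  best=H1
  + 110.254.224.0/20 (H3) depth=20
  + 154.239.0.0/20 (H2) depth=20
  ? 172.95.238.17  path d0:-→d1:-→d2:-  best=no-route
  + 110.240.0.0/12 (H0) depth=12
  ? 154.239.0.98  path d0:-→d1:-→d2:-→d3:-→d4:-→d5:-→d6:-→d7:-→d8:H3→d9:-→d10:-→d11:-→d12:-→d13:-→d14:-→d15:-→d16:H2→d17:-→d18:-→d19:-→d20:H2→d21:-  best=H2
  + 154.239.0.0/16 (H2) depth=16
  + 11.227.140.70/32 (H2) depth=32
  ? 110.254.128.177  path d0:-→d1:-→d2:-→d3:-→d4:-→d5:-→d6:-→d7:-→d8:-→d9:-→d10:-→d11:-→d12:H0→d13:-→d14:-→d15:-→d16:-→d17:H0  best=H0
  + 11.227.128.0/20 (H0) depth=20
  - 154.0.0.0/8 clear@8
  ? 110.240.65.176  path d0:-→d1:-→d2:-→d3:-→d4:-→d5:-→d6:-→d7:-→d8:-→d9:-→d10:-→d11:-→d12:H0  best=H0
  + 11.224.0.0/12 (H3) depth=12
  + 154.239.0.0/20 (H1) depth=20
  + 154.239.0.0/20 (H0) depth=20
  + 110.240.0.0/12 (H1) depth=12
  ? 11.0.0.191  path d0:-→d1:-→d2:-→d3:-→d4:-→d5:-→d6:-→d7:-→d8:H1  best=H1
  + 154.239.6.0/24 (H4) depth=24
  ? 110.254.128.29  path d0:-→d1:-→d2:-→d3:-→d4:-→d5:-→d6:-→d7:-→d8:-→d9:-→d10:-→d11:-→d12:H1→d13:-→d14:-→d15:-→d16:-→d17:H0  best=H0
  - 154.239.0.0/20 clear@20
  - 11.227.140.70/32 clear@32
  + 152.0.0.0/5 (H2) depth=5
  + 152.0.0.0/5 (H4) depth=5
  ? 154.239.130.104  path d0:-→d1:-→d2:-→d3:-→d4:-→d5:H4→d6:-→d7:-→d8:-→d9:-→d10:-→d11:-→d12:-→d13:-→d14:-→d15:-→d16:H2  best=H2
  + 110.240.0.0/12 (H1) depth=12
  + 110.254.192.0/18 (H0) depth=18
  - 110.254.128.0/17 clear@17
  + 0.0.0.0/1 (H3) depth=1

== LOOKUPS ==
["H1","no-route","H2","H0","H0","H1","H0","H2"]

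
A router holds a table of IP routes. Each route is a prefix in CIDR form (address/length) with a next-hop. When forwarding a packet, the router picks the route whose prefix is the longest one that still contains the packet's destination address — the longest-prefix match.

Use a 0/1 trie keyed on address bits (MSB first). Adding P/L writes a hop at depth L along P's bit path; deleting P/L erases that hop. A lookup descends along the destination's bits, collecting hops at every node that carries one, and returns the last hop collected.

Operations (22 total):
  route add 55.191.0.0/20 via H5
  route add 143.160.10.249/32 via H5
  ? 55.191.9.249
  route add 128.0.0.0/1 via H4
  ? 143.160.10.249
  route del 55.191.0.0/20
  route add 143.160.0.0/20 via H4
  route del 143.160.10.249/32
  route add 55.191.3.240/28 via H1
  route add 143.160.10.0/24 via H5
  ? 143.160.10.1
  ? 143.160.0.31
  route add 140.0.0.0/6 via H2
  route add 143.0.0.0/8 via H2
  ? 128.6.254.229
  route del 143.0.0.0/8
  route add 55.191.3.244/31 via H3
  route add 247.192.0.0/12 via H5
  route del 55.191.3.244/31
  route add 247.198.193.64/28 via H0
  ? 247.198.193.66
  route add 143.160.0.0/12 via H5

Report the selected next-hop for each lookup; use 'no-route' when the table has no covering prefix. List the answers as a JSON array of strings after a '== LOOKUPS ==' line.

Apply in order:
  add 55.191.0.0/20 -> H5 at depth 20
  add 143.160.10.249/32 -> H5 at depth 32
  Q 55.191.9.249: descend 00110111101111110000 ; hops seen [H5] ; pick H5
  add 128.0.0.0/1 -> H4 at depth 1
  Q 143.160.10.249: descend 10001111101000000000101011111001 ; hops seen [H4,H5] ; pick H5
  del 55.191.0.0/20 (clear depth 20)
  add 143.160.0.0/20 -> H4 at depth 20
  del 143.160.10.249/32 (clear depth 32)
  add 55.191.3.240/28 -> H1 at depth 28
  add 143.160.10.0/24 -> H5 at depth 24
  Q 143.160.10.1: descend 100011111010000000001010 ; hops seen [H4,H4,H5] ; pick H5
  Q 143.160.0.31: descend 10001111101000000000 ; hops seen [H4,H4] ; pick H4
  add 140.0.0.0/6 -> H2 at depth 6
  add 143.0.0.0/8 -> H2 at depth 8
  Q 128.6.254.229: descend 1000 ; hops seen [H4] ; pick H4
  del 143.0.0.0/8 (clear depth 8)
  add 55.191.3.244/31 -> H3 at depth 31
  add 247.192.0.0/12 -> H5 at depth 12
  del 55.191.3.244/31 (clear depth 31)
  add 247.198.193.64/28 -> H0 at depth 28
  Q 247.198.193.66: descend 1111011111000110110000010100 ; hops seen [H4,H5,H0] ; pick H0
  add 143.160.0.0/12 -> H5 at depth 12

== LOOKUPS ==
["H5","H5","H5","H4","H4","H0"]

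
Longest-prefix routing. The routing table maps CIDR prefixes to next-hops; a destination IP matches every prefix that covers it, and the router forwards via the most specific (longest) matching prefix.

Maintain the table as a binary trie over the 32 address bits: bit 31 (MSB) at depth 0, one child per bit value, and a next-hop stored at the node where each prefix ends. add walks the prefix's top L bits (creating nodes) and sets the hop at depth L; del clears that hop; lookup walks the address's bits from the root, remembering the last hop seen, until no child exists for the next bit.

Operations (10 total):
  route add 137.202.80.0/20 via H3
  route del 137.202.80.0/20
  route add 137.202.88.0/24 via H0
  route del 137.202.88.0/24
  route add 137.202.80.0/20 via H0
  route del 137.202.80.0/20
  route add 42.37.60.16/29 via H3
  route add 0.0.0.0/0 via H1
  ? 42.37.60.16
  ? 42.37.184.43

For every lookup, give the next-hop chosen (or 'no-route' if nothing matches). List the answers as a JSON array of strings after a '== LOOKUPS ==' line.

Apply in order:
  add 137.202.80.0/20 -> H3 at depth 20
  del 137.202.80.0/20 (clear depth 20)
  add 137.202.88.0/24 -> H0 at depth 24
  del 137.202.88.0/24 (clear depth 24)
  add 137.202.80.0/20 -> H0 at depth 20
  del 137.202.80.0/20 (clear depth 20)
  add 42.37.60.16/29 -> H3 at depth 29
  add 0.0.0.0/0 -> H1 at depth 0
  Q 42.37.60.16: descend 00101010001001010011110000010 ; hops seen [H1,H3] ; pick H3
  Q 42.37.184.43: descend 0010101000100101 ; hops seen [H1] ; pick H1

== LOOKUPS ==
["H3","H1"]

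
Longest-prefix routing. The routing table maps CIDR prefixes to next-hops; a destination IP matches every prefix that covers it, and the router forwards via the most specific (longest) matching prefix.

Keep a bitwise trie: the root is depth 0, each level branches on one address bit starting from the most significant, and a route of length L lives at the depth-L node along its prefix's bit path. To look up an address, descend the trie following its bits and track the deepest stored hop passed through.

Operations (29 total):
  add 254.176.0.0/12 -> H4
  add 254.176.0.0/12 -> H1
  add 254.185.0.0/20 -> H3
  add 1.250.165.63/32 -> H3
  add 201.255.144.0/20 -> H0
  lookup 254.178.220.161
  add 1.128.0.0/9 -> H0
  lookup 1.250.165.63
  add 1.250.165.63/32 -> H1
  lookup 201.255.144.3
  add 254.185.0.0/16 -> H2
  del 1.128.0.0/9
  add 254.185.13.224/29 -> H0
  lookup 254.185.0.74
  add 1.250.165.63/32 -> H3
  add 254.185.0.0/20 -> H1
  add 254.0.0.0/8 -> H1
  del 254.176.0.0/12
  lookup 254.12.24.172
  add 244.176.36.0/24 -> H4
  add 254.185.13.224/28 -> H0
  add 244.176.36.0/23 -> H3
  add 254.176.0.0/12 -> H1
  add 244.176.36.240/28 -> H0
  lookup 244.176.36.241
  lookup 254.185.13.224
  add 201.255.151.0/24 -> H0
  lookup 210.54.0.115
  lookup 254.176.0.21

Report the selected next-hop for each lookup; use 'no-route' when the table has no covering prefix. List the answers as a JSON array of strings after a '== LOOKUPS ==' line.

Trace:
  + 254.176.0.0/12 (H4) depth=12
  + 254.176.0.0/12 (H1) depth=12
  + 254.185.0.0/20 (H3) depth=20
  + 1.250.165.63/32 (H3) depth=32
  + 201.255.144.0/20 (H0) depth=20
  ? 254.178.220.161  path d0:-→d1:-→d2:-→d3:-→d4:-→d5:-→d6:-→d7:-→d8:-→d9:-→d10:-→d11:-→d12:H1  best=H1
  + 1.128.0.0/9 (H0) depth=9
  ? 1.250.165.63  path d0:-→d1:-→d2:-→d3:-→d4:-→d5:-→d6:-→d7:-→d8:-→d9:H0→d10:-→d11:-→d12:-→d13:-→d14:-→d15:-→d16:-→d17:-→d18:-→d19:-→d20:-→d21:-→d22:-→d23:-→d24:-→d25:-→d26:-→d27:-→d28:-→d29:-→d30:-→d31:-→d32:H3  best=H3
  + 1.250.165.63/32 (H1) depth=32
  ? 201.255.144.3  path d0:-→d1:-→d2:-→d3:-→d4:-→d5:-→d6:-→d7:-→d8:-→d9:-→d10:-→d11:-→d12:-→d13:-→d14:-→d15:-→d16:-→d17:-→d18:-→d19:-→d20:H0  best=H0
  + 254.185.0.0/16 (H2) depth=16
  del 1.128.0.0/9 (clear depth 9)
  + 254.185.13.224/29 (H0) depth=29
  ? 254.185.0.74  path d0:-→d1:-→d2:-→d3:-→d4:-→d5:-→d6:-→d7:-→d8:-→d9:-→d10:-→d11:-→d12:H1→d13:-→d14:-→d15:-→d16:H2→d17:-→d18:-→d19:-→d20:H3  best=H3
  + 1.250.165.63/32 (H3) depth=32
  + 254.185.0.0/20 (H1) depth=20
  + 254.0.0.0/8 (H1) depth=8
  del 254.176.0.0/12 (clear depth 12)
  ? 254.12.24.172  path d0:-→d1:-→d2:-→d3:-→d4:-→d5:-→d6:-→d7:-→d8:H1  best=H1
  + 244.176.36.0/24 (H4) depth=24
  + 254.185.13.224/28 (H0) depth=28
  + 244.176.36.0/23 (H3) depth=23
  + 254.176.0.0/12 (H1) depth=12
  + 244.176.36.240/28 (H0) depth=28
  ? 244.176.36.241  path d0:-→d1:-→d2:-→d3:-→d4:-→d5:-→d6:-→d7:-→d8:-→d9:-→d10:-→d11:-→d12:-→d13:-→d14:-→d15:-→d16:-→d17:-→d18:-→d19:-→d20:-→d21:-→d22:-→d23:H3→d24:H4→d25:-→d26:-→d27:-→d28:H0  best=H0
  ? 254.185.13.224  path d0:-→d1:-→d2:-→d3:-→d4:-→d5:-→d6:-→d7:-→d8:H1→d9:-→d10:-→d11:-→d12:H1→d13:-→d14:-→d15:-→d16:H2→d17:-→d18:-→d19:-→d20:H1→d21:-→d22:-→d23:-→d24:-→d25:-→d26:-→d27:-→d28:H0→d29:H0  best=H0
  + 201.255.151.0/24 (H0) depth=24
  ? 210.54.0.115  path d0:-→d1:-→d2:-→d3:-  best=no-route
  ? 254.176.0.21  path d0:-→d1:-→d2:-→d3:-→d4:-→d5:-→d6:-→d7:-→d8:H1→d9:-→d10:-→d11:-→d12:H1  best=H1

== LOOKUPS ==
["H1","H3","H0","H3","H1","H0","H0","no-route","H1"]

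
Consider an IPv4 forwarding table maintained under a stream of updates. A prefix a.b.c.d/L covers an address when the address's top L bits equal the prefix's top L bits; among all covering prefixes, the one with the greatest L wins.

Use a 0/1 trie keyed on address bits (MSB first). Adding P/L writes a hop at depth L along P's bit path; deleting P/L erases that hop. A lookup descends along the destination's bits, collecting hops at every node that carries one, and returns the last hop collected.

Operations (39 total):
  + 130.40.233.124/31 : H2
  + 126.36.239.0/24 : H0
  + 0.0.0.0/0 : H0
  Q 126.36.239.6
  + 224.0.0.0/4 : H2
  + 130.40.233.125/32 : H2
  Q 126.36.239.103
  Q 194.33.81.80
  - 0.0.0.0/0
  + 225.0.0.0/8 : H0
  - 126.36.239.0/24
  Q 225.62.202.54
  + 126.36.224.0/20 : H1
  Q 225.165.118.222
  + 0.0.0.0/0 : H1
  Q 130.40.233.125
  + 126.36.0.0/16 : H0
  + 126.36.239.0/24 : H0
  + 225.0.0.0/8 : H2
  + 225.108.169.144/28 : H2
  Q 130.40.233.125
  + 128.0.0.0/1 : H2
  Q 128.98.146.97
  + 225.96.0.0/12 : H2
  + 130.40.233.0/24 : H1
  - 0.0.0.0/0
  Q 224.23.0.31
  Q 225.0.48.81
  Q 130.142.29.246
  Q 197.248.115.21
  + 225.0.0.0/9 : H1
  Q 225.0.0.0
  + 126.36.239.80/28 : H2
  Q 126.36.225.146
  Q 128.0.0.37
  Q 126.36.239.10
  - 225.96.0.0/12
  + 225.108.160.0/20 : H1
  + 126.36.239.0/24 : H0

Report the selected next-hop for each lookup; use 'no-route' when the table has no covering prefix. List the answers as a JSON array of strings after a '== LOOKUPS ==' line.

Trace:
  add 130.40.233.124/31 -> H2 at depth 31
  add 126.36.239.0/24 -> H0 at depth 24
  add 0.0.0.0/0 -> H0 at depth 0
  Q 126.36.239.6: descend 011111100010010011101111 ; hops seen [H0,H0] ; pick H0
  add 224.0.0.0/4 -> H2 at depth 4
  add 130.40.233.125/32 -> H2 at depth 32
  Q 126.36.239.103: descend 011111100010010011101111 ; hops seen [H0,H0] ; pick H0
  Q 194.33.81.80: descend 11 ; hops seen [H0] ; pick H0
  del 0.0.0.0/0 (clear depth 0)
  add 225.0.0.0/8 -> H0 at depth 8
  del 126.36.239.0/24 (clear depth 24)
  Q 225.62.202.54: descend 11100001 ; hops seen [H2,H0] ; pick H0
  add 126.36.224.0/20 -> H1 at depth 20
  Q 225.165.118.222: descend 11100001 ; hops seen [H2,H0] ; pick H0
  add 0.0.0.0/0 -> H1 at depth 0
  Q 130.40.233.125: descend 10000010001010001110100101111101 ; hops seen [H1,H2,H2] ; pick H2
  add 126.36.0.0/16 -> H0 at depth 16
  add 126.36.239.0/24 -> H0 at depth 24
  add 225.0.0.0/8 -> H2 at depth 8
  add 225.108.169.144/28 -> H2 at depth 28
  Q 130.40.233.125: descend 10000010001010001110100101111101 ; hops seen [H1,H2,H2] ; pick H2
  add 128.0.0.0/1 -> H2 at depth 1
  Q 128.98.146.97: descend 100000 ; hops seen [H1,H2] ; pick H2
  add 225.96.0.0/12 -> H2 at depth 12
  add 130.40.233.0/24 -> H1 at depth 24
  del 0.0.0.0/0 (clear depth 0)
  Q 224.23.0.31: descend 1110000 ; hops seen [H2,H2] ; pick H2
  Q 225.0.48.81: descend 111000010 ; hops seen [H2,H2,H2] ; pick H2
  Q 130.142.29.246: descend 10000010 ; hops seen [H2] ; pick H2
  Q 197.248.115.21: descend 11 ; hops seen [H2] ; pick H2
  add 225.0.0.0/9 -> H1 at depth 9
  Q 225.0.0.0: descend 111000010 ; hops seen [H2,H2,H2,H1] ; pick H1
  add 126.36.239.80/28 -> H2 at depth 28
  Q 126.36.225.146: descend 01111110001001001110 ; hops seen [H0,H1] ; pick H1
  Q 128.0.0.37: descend 100000 ; hops seen [H2] ; pick H2
  Q 126.36.239.10: descend 0111111000100100111011110 ; hops seen [H0,H1,H0] ; pick H0
  del 225.96.0.0/12 (clear depth 12)
  add 225.108.160.0/20 -> H1 at depth 20
  add 126.36.239.0/24 -> H0 at depth 24

== LOOKUPS ==
["H0","H0","H0","H0","H0","H2","H2","H2","H2","H2","H2","H2","H1","H1","H2","H0"]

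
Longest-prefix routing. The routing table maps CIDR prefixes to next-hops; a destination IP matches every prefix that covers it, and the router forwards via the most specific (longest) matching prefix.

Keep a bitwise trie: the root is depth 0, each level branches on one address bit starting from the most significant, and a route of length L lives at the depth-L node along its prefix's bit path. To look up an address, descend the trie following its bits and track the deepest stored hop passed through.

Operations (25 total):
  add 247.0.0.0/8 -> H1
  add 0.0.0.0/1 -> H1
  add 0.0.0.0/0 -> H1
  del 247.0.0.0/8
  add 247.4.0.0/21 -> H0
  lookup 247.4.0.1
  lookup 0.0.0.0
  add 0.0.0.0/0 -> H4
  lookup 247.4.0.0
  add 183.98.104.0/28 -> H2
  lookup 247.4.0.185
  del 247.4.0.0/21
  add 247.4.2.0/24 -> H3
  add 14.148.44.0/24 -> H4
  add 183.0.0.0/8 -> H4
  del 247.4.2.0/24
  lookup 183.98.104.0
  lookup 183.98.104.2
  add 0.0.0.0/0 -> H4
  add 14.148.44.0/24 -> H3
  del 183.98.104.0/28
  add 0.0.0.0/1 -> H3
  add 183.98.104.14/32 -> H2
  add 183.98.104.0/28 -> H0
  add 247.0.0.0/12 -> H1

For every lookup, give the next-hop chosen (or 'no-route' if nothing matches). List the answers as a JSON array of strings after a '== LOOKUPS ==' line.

Apply in order:
  + 247.0.0.0/8 (H1) depth=8
  + 0.0.0.0/1 (H1) depth=1
  + 0.0.0.0/0 (H1) depth=0
  del 247.0.0.0/8 (clear depth 8)
  + 247.4.0.0/21 (H0) depth=21
  Q 247.4.0.1: descend 111101110000010000000 ; hops seen [H1,H0] ; pick H0
  Q 0.0.0.0: descend 0 ; hops seen [H1,H1] ; pick H1
  + 0.0.0.0/0 (H4) depth=0
  Q 247.4.0.0: descend 111101110000010000000 ; hops seen [H4,H0] ; pick H0
  + 183.98.104.0/28 (H2) depth=28
  Q 247.4.0.185: descend 111101110000010000000 ; hops seen [H4,H0] ; pick H0
  del 247.4.0.0/21 (clear depth 21)
  + 247.4.2.0/24 (H3) depth=24
  + 14.148.44.0/24 (H4) depth=24
  + 183.0.0.0/8 (H4) depth=8
  del 247.4.2.0/24 (clear depth 24)
  Q 183.98.104.0: descend 1011011101100010011010000000 ; hops seen [H4,H4,H2] ; pick H2
  Q 183.98.104.2: descend 1011011101100010011010000000 ; hops seen [H4,H4,H2] ; pick H2
  + 0.0.0.0/0 (H4) depth=0
  + 14.148.44.0/24 (H3) depth=24
  del 183.98.104.0/28 (clear depth 28)
  + 0.0.0.0/1 (H3) depth=1
  + 183.98.104.14/32 (H2) depth=32
  + 183.98.104.0/28 (H0) depth=28
  + 247.0.0.0/12 (H1) depth=12

== LOOKUPS ==
["H0","H1","H0","H0","H2","H2"]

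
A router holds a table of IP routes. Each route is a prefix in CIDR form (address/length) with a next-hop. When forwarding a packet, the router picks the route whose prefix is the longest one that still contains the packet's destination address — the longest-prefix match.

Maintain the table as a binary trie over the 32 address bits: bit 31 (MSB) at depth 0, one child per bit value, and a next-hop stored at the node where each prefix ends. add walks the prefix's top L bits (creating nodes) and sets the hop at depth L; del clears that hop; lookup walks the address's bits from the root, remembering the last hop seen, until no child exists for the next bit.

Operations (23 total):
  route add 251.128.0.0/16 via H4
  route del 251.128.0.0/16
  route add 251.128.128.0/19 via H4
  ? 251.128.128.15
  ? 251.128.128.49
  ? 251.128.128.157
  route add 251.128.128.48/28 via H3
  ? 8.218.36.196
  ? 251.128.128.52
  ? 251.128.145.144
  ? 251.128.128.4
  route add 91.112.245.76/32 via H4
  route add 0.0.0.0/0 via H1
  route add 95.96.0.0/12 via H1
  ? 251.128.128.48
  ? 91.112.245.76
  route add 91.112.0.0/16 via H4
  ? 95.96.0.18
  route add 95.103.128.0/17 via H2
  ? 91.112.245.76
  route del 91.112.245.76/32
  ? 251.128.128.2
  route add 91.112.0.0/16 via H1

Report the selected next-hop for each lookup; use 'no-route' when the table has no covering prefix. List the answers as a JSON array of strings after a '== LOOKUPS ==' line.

Apply in order:
  add 251.128.0.0/16 -> H4 at depth 16
  del 251.128.0.0/16 (clear depth 16)
  add 251.128.128.0/19 -> H4 at depth 19
  ? 251.128.128.15  path d0:-→d1:-→d2:-→d3:-→d4:-→d5:-→d6:-→d7:-→d8:-→d9:-→d10:-→d11:-→d12:-→d13:-→d14:-→d15:-→d16:-→d17:-→d18:-→d19:H4  best=H4
  ? 251.128.128.49  path d0:-→d1:-→d2:-→d3:-→d4:-→d5:-→d6:-→d7:-→d8:-→d9:-→d10:-→d11:-→d12:-→d13:-→d14:-→d15:-→d16:-→d17:-→d18:-→d19:H4  best=H4
  ? 251.128.128.157  path d0:-→d1:-→d2:-→d3:-→d4:-→d5:-→d6:-→d7:-→d8:-→d9:-→d10:-→d11:-→d12:-→d13:-→d14:-→d15:-→d16:-→d17:-→d18:-→d19:H4  best=H4
  add 251.128.128.48/28 -> H3 at depth 28
  ? 8.218.36.196  path d0:-  best=no-route
  ? 251.128.128.52  path d0:-→d1:-→d2:-→d3:-→d4:-→d5:-→d6:-→d7:-→d8:-→d9:-→d10:-→d11:-→d12:-→d13:-→d14:-→d15:-→d16:-→d17:-→d18:-→d19:H4→d20:-→d21:-→d22:-→d23:-→d24:-→d25:-→d26:-→d27:-→d28:H3  best=H3
  ? 251.128.145.144  path d0:-→d1:-→d2:-→d3:-→d4:-→d5:-→d6:-→d7:-→d8:-→d9:-→d10:-→d11:-→d12:-→d13:-→d14:-→d15:-→d16:-→d17:-→d18:-→d19:H4  best=H4
  ? 251.128.128.4  path d0:-→d1:-→d2:-→d3:-→d4:-→d5:-→d6:-→d7:-→d8:-→d9:-→d10:-→d11:-→d12:-→d13:-→d14:-→d15:-→d16:-→d17:-→d18:-→d19:H4→d20:-→d21:-→d22:-→d23:-→d24:-→d25:-→d26:-  best=H4
  add 91.112.245.76/32 -> H4 at depth 32
  add 0.0.0.0/0 -> H1 at depth 0
  add 95.96.0.0/12 -> H1 at depth 12
  ? 251.128.128.48  path d0:H1→d1:-→d2:-→d3:-→d4:-→d5:-→d6:-→d7:-→d8:-→d9:-→d10:-→d11:-→d12:-→d13:-→d14:-→d15:-→d16:-→d17:-→d18:-→d19:H4→d20:-→d21:-→d22:-→d23:-→d24:-→d25:-→d26:-→d27:-→d28:H3  best=H3
  ? 91.112.245.76  path d0:H1→d1:-→d2:-→d3:-→d4:-→d5:-→d6:-→d7:-→d8:-→d9:-→d10:-→d11:-→d12:-→d13:-→d14:-→d15:-→d16:-→d17:-→d18:-→d19:-→d20:-→d21:-→d22:-→d23:-→d24:-→d25:-→d26:-→d27:-→d28:-→d29:-→d30:-→d31:-→d32:H4  best=H4
  add 91.112.0.0/16 -> H4 at depth 16
  ? 95.96.0.18  path d0:H1→d1:-→d2:-→d3:-→d4:-→d5:-→d6:-→d7:-→d8:-→d9:-→d10:-→d11:-→d12:H1  best=H1
  add 95.103.128.0/17 -> H2 at depth 17
  ? 91.112.245.76  path d0:H1→d1:-→d2:-→d3:-→d4:-→d5:-→d6:-→d7:-→d8:-→d9:-→d10:-→d11:-→d12:-→d13:-→d14:-→d15:-→d16:H4→d17:-→d18:-→d19:-→d20:-→d21:-→d22:-→d23:-→d24:-→d25:-→d26:-→d27:-→d28:-→d29:-→d30:-→d31:-→d32:H4  best=H4
  del 91.112.245.76/32 (clear depth 32)
  ? 251.128.128.2  path d0:H1→d1:-→d2:-→d3:-→d4:-→d5:-→d6:-→d7:-→d8:-→d9:-→d10:-→d11:-→d12:-→d13:-→d14:-→d15:-→d16:-→d17:-→d18:-→d19:H4→d20:-→d21:-→d22:-→d23:-→d24:-→d25:-→d26:-  best=H4
  add 91.112.0.0/16 -> H1 at depth 16

== LOOKUPS ==
["H4","H4","H4","no-route","H3","H4","H4","H3","H4","H1","H4","H4"]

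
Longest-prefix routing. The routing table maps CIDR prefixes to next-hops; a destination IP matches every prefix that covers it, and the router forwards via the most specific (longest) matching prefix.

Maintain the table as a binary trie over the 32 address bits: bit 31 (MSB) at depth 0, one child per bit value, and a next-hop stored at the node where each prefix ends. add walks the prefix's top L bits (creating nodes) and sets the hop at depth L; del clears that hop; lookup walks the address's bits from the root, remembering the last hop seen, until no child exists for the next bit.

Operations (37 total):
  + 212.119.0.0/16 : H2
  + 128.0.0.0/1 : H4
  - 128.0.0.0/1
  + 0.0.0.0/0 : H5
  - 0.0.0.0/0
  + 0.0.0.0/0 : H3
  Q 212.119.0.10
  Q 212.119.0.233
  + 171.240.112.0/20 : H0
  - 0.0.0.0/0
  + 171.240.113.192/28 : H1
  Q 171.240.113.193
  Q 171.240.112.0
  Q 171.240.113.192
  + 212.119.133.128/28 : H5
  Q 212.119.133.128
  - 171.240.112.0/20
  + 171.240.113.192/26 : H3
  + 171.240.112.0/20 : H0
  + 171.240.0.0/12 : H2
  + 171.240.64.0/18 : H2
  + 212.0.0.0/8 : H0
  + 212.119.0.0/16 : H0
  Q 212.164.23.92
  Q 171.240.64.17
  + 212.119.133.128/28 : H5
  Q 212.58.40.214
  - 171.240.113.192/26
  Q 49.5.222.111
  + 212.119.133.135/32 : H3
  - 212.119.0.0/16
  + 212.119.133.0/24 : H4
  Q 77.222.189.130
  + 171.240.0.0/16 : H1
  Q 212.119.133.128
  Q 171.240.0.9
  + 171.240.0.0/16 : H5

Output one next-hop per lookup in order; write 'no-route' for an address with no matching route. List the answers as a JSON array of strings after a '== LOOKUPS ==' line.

Apply in order:
  add 212.119.0.0/16 -> H2 at depth 16
  add 128.0.0.0/1 -> H4 at depth 1
  - 128.0.0.0/1 clear@1
  add 0.0.0.0/0 -> H5 at depth 0
  - 0.0.0.0/0 clear@0
  add 0.0.0.0/0 -> H3 at depth 0
  Q 212.119.0.10: descend 1101010001110111 ; hops seen [H3,H2] ; pick H2
  Q 212.119.0.233: descend 1101010001110111 ; hops seen [H3,H2] ; pick H2
  add 171.240.112.0/20 -> H0 at depth 20
  - 0.0.0.0/0 clear@0
  add 171.240.113.192/28 -> H1 at depth 28
  Q 171.240.113.193: descend 1010101111110000011100011100 ; hops seen [H0,H1] ; pick H1
  Q 171.240.112.0: descend 10101011111100000111000 ; hops seen [H0] ; pick H0
  Q 171.240.113.192: descend 1010101111110000011100011100 ; hops seen [H0,H1] ; pick H1
  add 212.119.133.128/28 -> H5 at depth 28
  Q 212.119.133.128: descend 1101010001110111100001011000 ; hops seen [H2,H5] ; pick H5
  - 171.240.112.0/20 clear@20
  add 171.240.113.192/26 -> H3 at depth 26
  add 171.240.112.0/20 -> H0 at depth 20
  add 171.240.0.0/12 -> H2 at depth 12
  add 171.240.64.0/18 -> H2 at depth 18
  add 212.0.0.0/8 -> H0 at depth 8
  add 212.119.0.0/16 -> H0 at depth 16
  Q 212.164.23.92: descend 11010100 ; hops seen [H0] ; pick H0
  Q 171.240.64.17: descend 101010111111000001 ; hops seen [H2,H2] ; pick H2
  add 212.119.133.128/28 -> H5 at depth 28
  Q 212.58.40.214: descend 110101000 ; hops seen [H0] ; pick H0
  - 171.240.113.192/26 clear@26
  Q 49.5.222.111: descend ε ; hops seen [∅] ; pick no-route
  add 212.119.133.135/32 -> H3 at depth 32
  - 212.119.0.0/16 clear@16
  add 212.119.133.0/24 -> H4 at depth 24
  Q 77.222.189.130: descend ε ; hops seen [∅] ; pick no-route
  add 171.240.0.0/16 -> H1 at depth 16
  Q 212.119.133.128: descend 11010100011101111000010110000 ; hops seen [H0,H4,H5] ; pick H5
  Q 171.240.0.9: descend 10101011111100000 ; hops seen [H2,H1] ; pick H1
  add 171.240.0.0/16 -> H5 at depth 16

== LOOKUPS ==
["H2","H2","H1","H0","H1","H5","H0","H2","H0","no-route","no-route","H5","H1"]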